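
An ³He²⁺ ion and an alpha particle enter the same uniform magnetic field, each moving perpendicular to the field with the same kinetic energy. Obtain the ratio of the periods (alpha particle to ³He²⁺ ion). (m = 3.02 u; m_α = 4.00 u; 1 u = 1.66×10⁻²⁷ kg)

ratio ≈ 1.32

T = 2πm/(qB) is independent of speed, so T₂/T₁ = (m₂/q₂)/(m₁/q₁).
T_{alpha particle}/T_{³He²⁺ ion} = (6.64×10^-27/2e) / (5.01×10^-27/2e) = 1.32.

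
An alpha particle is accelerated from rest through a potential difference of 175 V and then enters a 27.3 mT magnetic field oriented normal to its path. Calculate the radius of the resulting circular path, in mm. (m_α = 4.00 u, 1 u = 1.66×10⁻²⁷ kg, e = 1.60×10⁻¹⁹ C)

The kinetic energy gained is K = qV = (2×1.60×10^-19)(175) = 5.60×10^-17 J.
v = √(2K/m) = 1.30×10^5 m/s.
r = mv/(qB) = (6.64×10^-27)(1.30×10^5) / [(2×1.60×10^-19)(0.0273)] = 0.0987 m.

r ≈ 98.7 mm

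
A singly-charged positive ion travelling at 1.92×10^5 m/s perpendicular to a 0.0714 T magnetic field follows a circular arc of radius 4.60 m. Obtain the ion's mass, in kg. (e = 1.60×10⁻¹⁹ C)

m ≈ 2.74×10^-25 kg

qvB = mv²/r ⇒ m = qBr/v.
m = (1×1.60×10^-19)(0.0714)(4.60) / (1.92×10^5) = 2.74×10^-25 kg.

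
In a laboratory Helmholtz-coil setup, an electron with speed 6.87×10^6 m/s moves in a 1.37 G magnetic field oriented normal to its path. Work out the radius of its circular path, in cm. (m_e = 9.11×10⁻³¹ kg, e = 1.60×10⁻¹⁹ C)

r ≈ 28.6 cm

The magnetic force provides the centripetal force: qvB = mv²/r, so r = mv/(qB).
r = (9.11×10^-31 kg)(6.87×10^6 m/s) / [(1×1.60×10^-19 C)(1.37×10^-4 T)] = 0.286 m.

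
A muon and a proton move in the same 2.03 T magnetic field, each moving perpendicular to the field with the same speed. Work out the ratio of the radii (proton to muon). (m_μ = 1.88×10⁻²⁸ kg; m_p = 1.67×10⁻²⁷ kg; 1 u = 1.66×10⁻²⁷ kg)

r = mv/(qB) ⇒ at equal v, r ∝ m/q.
r_{proton}/r_{muon} = 8.88.

ratio ≈ 8.88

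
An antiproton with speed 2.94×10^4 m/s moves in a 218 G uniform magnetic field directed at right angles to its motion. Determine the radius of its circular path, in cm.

r ≈ 1.41 cm

The magnetic force provides the centripetal force: qvB = mv²/r, so r = mv/(qB).
r = (1.67×10^-27 kg)(2.94×10^4 m/s) / [(1×1.60×10^-19 C)(0.0218 T)] = 0.0141 m.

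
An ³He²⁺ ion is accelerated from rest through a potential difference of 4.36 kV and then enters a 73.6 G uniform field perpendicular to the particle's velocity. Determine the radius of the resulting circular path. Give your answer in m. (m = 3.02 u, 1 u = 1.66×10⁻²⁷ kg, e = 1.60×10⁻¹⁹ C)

The kinetic energy gained is K = qV = (2×1.60×10^-19)(4360) = 1.40×10^-15 J.
v = √(2K/m) = 7.46×10^5 m/s.
r = mv/(qB) = (5.01×10^-27)(7.46×10^5) / [(2×1.60×10^-19)(7.36×10^-3)] = 1.59 m.

r ≈ 1.59 m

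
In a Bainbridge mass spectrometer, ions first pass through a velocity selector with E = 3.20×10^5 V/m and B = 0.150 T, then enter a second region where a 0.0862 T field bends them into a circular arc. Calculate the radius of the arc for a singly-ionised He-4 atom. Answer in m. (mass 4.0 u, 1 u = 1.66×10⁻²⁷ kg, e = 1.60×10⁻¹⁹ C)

r ≈ 1.03 m

The selector passes v = E/B = 3.20×10^5/0.150 = 2.13×10^6 m/s.
In the deflection region, r = mv/(qB₂) = (6.64×10^-27)(2.13×10^6) / [(1×1.60×10^-19)(0.0862)] = 1.03 m.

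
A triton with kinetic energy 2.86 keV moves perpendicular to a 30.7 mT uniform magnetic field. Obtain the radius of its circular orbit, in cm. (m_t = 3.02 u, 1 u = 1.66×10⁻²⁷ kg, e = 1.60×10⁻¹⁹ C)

r ≈ 43.6 cm

Convert the energy: K = 2.86 keV = 4.58×10^-16 J.
v = √(2K/m) = √(2·4.58×10^-16/5.01×10^-27) = 4.27×10^5 m/s.
r = mv/(qB) = (5.01×10^-27)(4.27×10^5) / [(1×1.60×10^-19)(0.0307)] = 0.436 m.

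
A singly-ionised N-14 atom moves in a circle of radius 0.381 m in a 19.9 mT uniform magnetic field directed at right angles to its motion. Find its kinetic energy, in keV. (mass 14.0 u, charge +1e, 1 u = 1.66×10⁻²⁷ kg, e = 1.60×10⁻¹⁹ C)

K ≈ 0.198 keV

v = qBr/m = (1×1.60×10^-19)(0.0199)(0.381) / (2.32×10^-26) = 5.22×10^4 m/s.
K = ½mv² = 0.5·(2.32×10^-26)·(5.22×10^4)² = 3.17×10^-17 J = 0.198 keV.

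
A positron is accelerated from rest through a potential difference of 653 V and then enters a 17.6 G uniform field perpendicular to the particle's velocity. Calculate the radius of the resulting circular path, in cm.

The kinetic energy gained is K = qV = (1×1.60×10^-19)(653) = 1.04×10^-16 J.
v = √(2K/m) = 1.51×10^7 m/s.
r = mv/(qB) = (9.11×10^-31)(1.51×10^7) / [(1×1.60×10^-19)(1.76×10^-3)] = 0.0490 m.

r ≈ 4.90 cm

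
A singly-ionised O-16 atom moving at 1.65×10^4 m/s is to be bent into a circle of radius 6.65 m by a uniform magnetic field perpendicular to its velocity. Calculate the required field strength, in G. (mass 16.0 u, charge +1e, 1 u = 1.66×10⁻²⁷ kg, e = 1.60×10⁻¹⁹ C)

qvB = mv²/r gives B = mv/(qr).
B = (2.66×10^-26)(1.65×10^4) / [(1×1.60×10^-19)(6.65)] = 4.12×10^-4 T.

B ≈ 4.12 G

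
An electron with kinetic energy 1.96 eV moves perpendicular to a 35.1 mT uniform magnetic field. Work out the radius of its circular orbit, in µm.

r ≈ 135 µm

Convert the energy: K = 1.96 eV = 3.14×10^-19 J.
v = √(2K/m) = √(2·3.14×10^-19/9.11×10^-31) = 8.30×10^5 m/s.
r = mv/(qB) = (9.11×10^-31)(8.30×10^5) / [(1×1.60×10^-19)(0.0351)] = 1.35×10^-4 m.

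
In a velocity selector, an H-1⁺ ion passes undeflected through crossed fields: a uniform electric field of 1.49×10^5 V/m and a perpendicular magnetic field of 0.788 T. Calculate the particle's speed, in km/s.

v ≈ 189 km/s

For zero net force, qE = qvB, so v = E/B.
v = (1.49×10^5) / (0.788) = 1.89×10^5 m/s.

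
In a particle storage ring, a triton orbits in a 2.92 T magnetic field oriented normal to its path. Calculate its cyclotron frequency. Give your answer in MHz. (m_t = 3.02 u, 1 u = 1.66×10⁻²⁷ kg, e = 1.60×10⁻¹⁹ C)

f = qB/(2πm) = (1×1.60×10^-19)(2.92) / [2π(5.01×10^-27)] = 1.48×10^7 Hz.

f ≈ 14.8 MHz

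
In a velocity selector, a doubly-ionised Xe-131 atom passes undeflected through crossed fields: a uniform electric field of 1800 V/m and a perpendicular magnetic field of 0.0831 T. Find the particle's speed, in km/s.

v ≈ 21.7 km/s

For zero net force, qE = qvB, so v = E/B.
v = (1800) / (0.0831) = 2.17×10^4 m/s.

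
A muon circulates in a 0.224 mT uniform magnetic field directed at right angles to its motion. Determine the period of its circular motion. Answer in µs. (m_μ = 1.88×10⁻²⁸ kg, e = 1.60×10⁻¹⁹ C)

The cyclotron period is independent of speed: T = 2πm/(qB).
T = 2π(1.88×10^-28) / [(1×1.60×10^-19)(2.24×10^-4)] = 3.30×10^-5 s.

T ≈ 33.0 µs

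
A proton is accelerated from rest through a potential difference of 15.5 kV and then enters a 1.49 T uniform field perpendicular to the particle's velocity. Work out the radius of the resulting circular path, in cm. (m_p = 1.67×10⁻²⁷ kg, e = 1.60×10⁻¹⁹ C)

The kinetic energy gained is K = qV = (1×1.60×10^-19)(1.55×10^4) = 2.48×10^-15 J.
v = √(2K/m) = 1.72×10^6 m/s.
r = mv/(qB) = (1.67×10^-27)(1.72×10^6) / [(1×1.60×10^-19)(1.49)] = 0.0121 m.

r ≈ 1.21 cm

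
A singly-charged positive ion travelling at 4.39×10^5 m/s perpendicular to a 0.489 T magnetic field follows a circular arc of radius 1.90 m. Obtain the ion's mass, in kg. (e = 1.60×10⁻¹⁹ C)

m ≈ 3.39×10^-25 kg

qvB = mv²/r ⇒ m = qBr/v.
m = (1×1.60×10^-19)(0.489)(1.90) / (4.39×10^5) = 3.39×10^-25 kg.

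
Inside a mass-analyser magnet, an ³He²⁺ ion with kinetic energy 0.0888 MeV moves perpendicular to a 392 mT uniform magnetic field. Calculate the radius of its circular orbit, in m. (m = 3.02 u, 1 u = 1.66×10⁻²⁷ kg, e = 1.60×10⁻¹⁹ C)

Convert the energy: K = 0.0888 MeV = 1.42×10^-14 J.
v = √(2K/m) = √(2·1.42×10^-14/5.01×10^-27) = 2.38×10^6 m/s.
r = mv/(qB) = (5.01×10^-27)(2.38×10^6) / [(2×1.60×10^-19)(0.392)] = 0.0951 m.

r ≈ 0.0951 m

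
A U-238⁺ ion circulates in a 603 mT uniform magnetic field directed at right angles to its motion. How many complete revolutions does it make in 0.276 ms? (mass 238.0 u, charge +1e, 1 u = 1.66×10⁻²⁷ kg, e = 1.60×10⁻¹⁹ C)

T = 2πm/(qB) = 2π(3.9508×10^-25) / [(1×1.60×10^-19)(0.603)] = 2.5729×10^-5 s.
N = t/T = 2.76×10^-4 / 2.5729×10^-5 ≈ 10.73, so 10 complete revolutions.

N = 10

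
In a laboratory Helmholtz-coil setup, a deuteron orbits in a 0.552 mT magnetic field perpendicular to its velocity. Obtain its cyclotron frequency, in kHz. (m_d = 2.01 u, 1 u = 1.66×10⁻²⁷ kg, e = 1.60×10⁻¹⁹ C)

f ≈ 4.21 kHz

f = qB/(2πm) = (1×1.60×10^-19)(5.52×10^-4) / [2π(3.34×10^-27)] = 4210 Hz.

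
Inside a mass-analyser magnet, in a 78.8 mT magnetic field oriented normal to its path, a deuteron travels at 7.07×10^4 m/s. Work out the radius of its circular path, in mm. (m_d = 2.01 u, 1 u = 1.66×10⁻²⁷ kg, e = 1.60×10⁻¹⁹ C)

r ≈ 18.7 mm

The magnetic force provides the centripetal force: qvB = mv²/r, so r = mv/(qB).
r = (3.34×10^-27 kg)(7.07×10^4 m/s) / [(1×1.60×10^-19 C)(0.0788 T)] = 0.0187 m.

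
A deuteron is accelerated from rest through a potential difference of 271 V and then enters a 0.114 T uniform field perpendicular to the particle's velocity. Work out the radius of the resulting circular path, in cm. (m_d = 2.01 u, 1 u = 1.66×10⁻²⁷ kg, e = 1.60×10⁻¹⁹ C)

r ≈ 2.95 cm

The kinetic energy gained is K = qV = (1×1.60×10^-19)(271) = 4.34×10^-17 J.
v = √(2K/m) = 1.61×10^5 m/s.
r = mv/(qB) = (3.34×10^-27)(1.61×10^5) / [(1×1.60×10^-19)(0.114)] = 0.0295 m.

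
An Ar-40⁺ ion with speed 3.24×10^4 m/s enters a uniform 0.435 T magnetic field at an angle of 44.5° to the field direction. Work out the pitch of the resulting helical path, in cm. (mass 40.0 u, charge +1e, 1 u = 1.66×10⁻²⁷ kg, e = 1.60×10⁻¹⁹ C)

The velocity component along B is v∥ = v cos44.5° = 2.31×10^4 m/s.
The cyclotron period T = 2πm/(qB) = 5.99×10^-6 s is set by m, q, B alone.
Pitch = v∥·T = (2.31×10^4)(5.99×10^-6) = 0.139 m.

pitch ≈ 13.9 cm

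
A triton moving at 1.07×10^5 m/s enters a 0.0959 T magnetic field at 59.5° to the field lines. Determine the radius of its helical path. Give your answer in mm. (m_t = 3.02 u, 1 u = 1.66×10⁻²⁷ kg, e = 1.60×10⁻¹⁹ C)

Only the perpendicular component v⊥ = v sin59.5° = 9.22×10^4 m/s is bent by the field.
r = m v⊥ /(qB) = (5.01×10^-27)(9.22×10^4) / [(1×1.60×10^-19)(0.0959)] = 0.0301 m.

r ≈ 30.1 mm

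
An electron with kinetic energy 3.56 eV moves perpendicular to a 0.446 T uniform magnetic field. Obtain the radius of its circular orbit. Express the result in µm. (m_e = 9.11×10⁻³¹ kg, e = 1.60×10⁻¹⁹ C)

Convert the energy: K = 3.56 eV = 5.70×10^-19 J.
v = √(2K/m) = √(2·5.70×10^-19/9.11×10^-31) = 1.12×10^6 m/s.
r = mv/(qB) = (9.11×10^-31)(1.12×10^6) / [(1×1.60×10^-19)(0.446)] = 1.43×10^-5 m.

r ≈ 14.3 µm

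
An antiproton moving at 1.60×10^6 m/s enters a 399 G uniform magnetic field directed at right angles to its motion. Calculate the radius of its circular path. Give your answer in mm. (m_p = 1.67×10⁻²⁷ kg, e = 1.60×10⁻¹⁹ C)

The magnetic force provides the centripetal force: qvB = mv²/r, so r = mv/(qB).
r = (1.67×10^-27 kg)(1.60×10^6 m/s) / [(1×1.60×10^-19 C)(0.0399 T)] = 0.419 m.

r ≈ 419 mm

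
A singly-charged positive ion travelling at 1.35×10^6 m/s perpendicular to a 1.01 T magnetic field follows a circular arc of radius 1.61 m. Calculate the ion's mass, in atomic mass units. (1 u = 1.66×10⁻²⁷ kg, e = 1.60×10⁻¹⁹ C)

m ≈ 116 u

qvB = mv²/r ⇒ m = qBr/v.
m = (1×1.60×10^-19)(1.01)(1.61) / (1.35×10^6) = 1.93×10^-25 kg = 116 u.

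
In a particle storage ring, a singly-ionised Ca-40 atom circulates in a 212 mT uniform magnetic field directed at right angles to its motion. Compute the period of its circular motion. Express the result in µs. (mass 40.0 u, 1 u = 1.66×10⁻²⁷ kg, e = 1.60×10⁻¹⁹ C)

T ≈ 12.3 µs

The cyclotron period is independent of speed: T = 2πm/(qB).
T = 2π(6.64×10^-26) / [(1×1.60×10^-19)(0.212)] = 1.23×10^-5 s.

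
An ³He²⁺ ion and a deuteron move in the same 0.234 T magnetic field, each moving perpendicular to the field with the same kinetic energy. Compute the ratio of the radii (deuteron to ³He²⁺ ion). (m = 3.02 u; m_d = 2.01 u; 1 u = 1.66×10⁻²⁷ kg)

ratio ≈ 1.63

r = √(2mK)/(qB) ⇒ at equal K, r ∝ √m/q.
r_{deuteron}/r_{³He²⁺ ion} = 1.63.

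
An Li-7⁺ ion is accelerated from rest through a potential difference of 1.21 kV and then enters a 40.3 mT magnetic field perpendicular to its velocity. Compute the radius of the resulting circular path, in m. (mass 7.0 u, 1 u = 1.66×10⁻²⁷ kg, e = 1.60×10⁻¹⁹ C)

The kinetic energy gained is K = qV = (1×1.60×10^-19)(1210) = 1.94×10^-16 J.
v = √(2K/m) = 1.83×10^5 m/s.
r = mv/(qB) = (1.16×10^-26)(1.83×10^5) / [(1×1.60×10^-19)(0.0403)] = 0.329 m.

r ≈ 0.329 m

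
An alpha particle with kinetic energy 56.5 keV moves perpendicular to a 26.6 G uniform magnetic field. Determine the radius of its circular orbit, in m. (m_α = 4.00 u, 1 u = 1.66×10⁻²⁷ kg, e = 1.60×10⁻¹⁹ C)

Convert the energy: K = 56.5 keV = 9.04×10^-15 J.
v = √(2K/m) = √(2·9.04×10^-15/6.64×10^-27) = 1.65×10^6 m/s.
r = mv/(qB) = (6.64×10^-27)(1.65×10^6) / [(2×1.60×10^-19)(2.66×10^-3)] = 12.9 m.

r ≈ 12.9 m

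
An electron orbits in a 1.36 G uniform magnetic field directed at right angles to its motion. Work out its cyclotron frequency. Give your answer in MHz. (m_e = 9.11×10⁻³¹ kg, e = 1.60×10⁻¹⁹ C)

f ≈ 3.80 MHz

f = qB/(2πm) = (1×1.60×10^-19)(1.36×10^-4) / [2π(9.11×10^-31)] = 3.80×10^6 Hz.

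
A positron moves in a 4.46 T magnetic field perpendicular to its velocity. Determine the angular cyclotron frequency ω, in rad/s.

ω ≈ 7.83×10^11 rad/s

ω = qB/m = (1×1.60×10^-19)(4.46) / (9.11×10^-31) = 7.83×10^11 rad/s.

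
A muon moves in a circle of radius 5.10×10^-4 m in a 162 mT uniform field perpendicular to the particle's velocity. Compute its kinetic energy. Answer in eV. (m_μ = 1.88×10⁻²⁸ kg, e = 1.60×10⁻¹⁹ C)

K ≈ 2.90 eV

v = qBr/m = (1×1.60×10^-19)(0.162)(5.10×10^-4) / (1.88×10^-28) = 7.03×10^4 m/s.
K = ½mv² = 0.5·(1.88×10^-28)·(7.03×10^4)² = 4.65×10^-19 J = 2.90 eV.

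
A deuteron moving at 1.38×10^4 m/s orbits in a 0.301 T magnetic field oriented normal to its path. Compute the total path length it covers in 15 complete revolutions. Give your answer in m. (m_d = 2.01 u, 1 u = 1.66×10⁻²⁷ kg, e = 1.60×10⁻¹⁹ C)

L ≈ 0.0901 m

r = mv/(qB) = 9.56×10^-4 m, so one revolution covers 2πr = 6.01×10^-3 m.
In 15 revolutions: L = 15·2πr = 0.0901 m.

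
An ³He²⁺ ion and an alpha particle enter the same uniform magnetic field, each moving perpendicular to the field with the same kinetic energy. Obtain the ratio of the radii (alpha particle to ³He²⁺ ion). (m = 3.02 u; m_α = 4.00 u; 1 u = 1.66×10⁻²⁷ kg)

ratio ≈ 1.15

r = √(2mK)/(qB) ⇒ at equal K, r ∝ √m/q.
r_{alpha particle}/r_{³He²⁺ ion} = 1.15.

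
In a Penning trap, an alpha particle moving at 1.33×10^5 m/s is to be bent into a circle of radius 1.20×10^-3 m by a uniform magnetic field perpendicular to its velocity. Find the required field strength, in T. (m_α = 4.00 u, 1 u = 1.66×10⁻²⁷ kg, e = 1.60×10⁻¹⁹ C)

B ≈ 2.30 T

qvB = mv²/r gives B = mv/(qr).
B = (6.64×10^-27)(1.33×10^5) / [(2×1.60×10^-19)(1.20×10^-3)] = 2.30 T.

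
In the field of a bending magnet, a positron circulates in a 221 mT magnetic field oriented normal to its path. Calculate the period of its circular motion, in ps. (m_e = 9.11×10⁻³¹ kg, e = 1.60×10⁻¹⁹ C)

T ≈ 162 ps

The cyclotron period is independent of speed: T = 2πm/(qB).
T = 2π(9.11×10^-31) / [(1×1.60×10^-19)(0.221)] = 1.62×10^-10 s.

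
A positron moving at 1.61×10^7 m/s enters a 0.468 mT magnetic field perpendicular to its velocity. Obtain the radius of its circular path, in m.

r ≈ 0.196 m

The magnetic force provides the centripetal force: qvB = mv²/r, so r = mv/(qB).
r = (9.11×10^-31 kg)(1.61×10^7 m/s) / [(1×1.60×10^-19 C)(4.68×10^-4 T)] = 0.196 m.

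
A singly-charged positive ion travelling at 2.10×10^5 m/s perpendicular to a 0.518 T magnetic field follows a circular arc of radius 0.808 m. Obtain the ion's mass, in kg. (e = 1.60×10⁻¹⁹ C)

qvB = mv²/r ⇒ m = qBr/v.
m = (1×1.60×10^-19)(0.518)(0.808) / (2.10×10^5) = 3.19×10^-25 kg.

m ≈ 3.19×10^-25 kg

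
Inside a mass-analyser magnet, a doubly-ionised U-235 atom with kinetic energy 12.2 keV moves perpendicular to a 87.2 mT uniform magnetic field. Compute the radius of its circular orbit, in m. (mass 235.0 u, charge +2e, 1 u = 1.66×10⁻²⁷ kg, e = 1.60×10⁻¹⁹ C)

Convert the energy: K = 12.2 keV = 1.95×10^-15 J.
v = √(2K/m) = √(2·1.95×10^-15/3.90×10^-25) = 1.00×10^5 m/s.
r = mv/(qB) = (3.90×10^-25)(1.00×10^5) / [(2×1.60×10^-19)(0.0872)] = 1.40 m.

r ≈ 1.40 m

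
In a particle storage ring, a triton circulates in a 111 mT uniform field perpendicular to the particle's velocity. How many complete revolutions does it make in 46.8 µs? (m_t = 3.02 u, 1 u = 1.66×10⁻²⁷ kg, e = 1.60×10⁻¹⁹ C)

N = 26

T = 2πm/(qB) = 2π(5.0132×10^-27) / [(1×1.60×10^-19)(0.111)] = 1.7736×10^-6 s.
N = t/T = 4.68×10^-5 / 1.7736×10^-6 ≈ 26.39, so 26 complete revolutions.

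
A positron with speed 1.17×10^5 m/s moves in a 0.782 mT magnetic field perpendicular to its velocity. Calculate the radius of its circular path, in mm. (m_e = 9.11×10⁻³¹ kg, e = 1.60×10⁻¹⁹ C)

r ≈ 0.852 mm

The magnetic force provides the centripetal force: qvB = mv²/r, so r = mv/(qB).
r = (9.11×10^-31 kg)(1.17×10^5 m/s) / [(1×1.60×10^-19 C)(7.82×10^-4 T)] = 8.52×10^-4 m.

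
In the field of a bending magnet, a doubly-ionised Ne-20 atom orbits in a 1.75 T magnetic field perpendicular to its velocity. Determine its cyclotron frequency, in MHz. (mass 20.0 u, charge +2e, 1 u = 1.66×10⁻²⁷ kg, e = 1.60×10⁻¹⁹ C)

f = qB/(2πm) = (2×1.60×10^-19)(1.75) / [2π(3.32×10^-26)] = 2.68×10^6 Hz.

f ≈ 2.68 MHz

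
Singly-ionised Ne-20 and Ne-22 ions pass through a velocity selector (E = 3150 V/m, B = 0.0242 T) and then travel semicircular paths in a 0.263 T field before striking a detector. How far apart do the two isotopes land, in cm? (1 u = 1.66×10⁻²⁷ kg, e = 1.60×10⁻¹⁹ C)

Δd ≈ 2.05 cm

Both emerge at v = E/B₁ = 1.30×10^5 m/s.
r = mv/(qB₂), so r₁ = 0.1027 m and r₂ = 0.1130 m, giving Δr = 0.0103 m.
After a semicircle each ion lands a diameter 2r from the entry slit, so the separation is 2Δr = 0.0205 m.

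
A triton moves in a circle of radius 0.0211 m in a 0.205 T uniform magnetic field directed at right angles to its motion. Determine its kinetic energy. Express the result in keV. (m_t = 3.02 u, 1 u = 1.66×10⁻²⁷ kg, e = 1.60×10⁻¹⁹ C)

K ≈ 0.299 keV

v = qBr/m = (1×1.60×10^-19)(0.205)(0.0211) / (5.01×10^-27) = 1.38×10^5 m/s.
K = ½mv² = 0.5·(5.01×10^-27)·(1.38×10^5)² = 4.78×10^-17 J = 0.299 keV.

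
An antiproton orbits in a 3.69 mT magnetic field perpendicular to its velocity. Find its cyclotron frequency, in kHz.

f ≈ 56.3 kHz

f = qB/(2πm) = (1×1.60×10^-19)(3.69×10^-3) / [2π(1.67×10^-27)] = 5.63×10^4 Hz.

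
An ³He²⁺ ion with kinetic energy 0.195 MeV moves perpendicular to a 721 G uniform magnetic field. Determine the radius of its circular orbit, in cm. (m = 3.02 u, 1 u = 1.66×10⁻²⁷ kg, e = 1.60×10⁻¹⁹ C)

r ≈ 76.7 cm

Convert the energy: K = 0.195 MeV = 3.12×10^-14 J.
v = √(2K/m) = √(2·3.12×10^-14/5.01×10^-27) = 3.53×10^6 m/s.
r = mv/(qB) = (5.01×10^-27)(3.53×10^6) / [(2×1.60×10^-19)(0.0721)] = 0.767 m.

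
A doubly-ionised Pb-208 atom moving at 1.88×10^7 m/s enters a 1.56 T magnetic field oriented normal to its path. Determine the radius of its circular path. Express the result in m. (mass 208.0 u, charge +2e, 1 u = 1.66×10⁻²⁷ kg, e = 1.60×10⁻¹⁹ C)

r ≈ 13.0 m

The magnetic force provides the centripetal force: qvB = mv²/r, so r = mv/(qB).
r = (3.45×10^-25 kg)(1.88×10^7 m/s) / [(2×1.60×10^-19 C)(1.56 T)] = 13.0 m.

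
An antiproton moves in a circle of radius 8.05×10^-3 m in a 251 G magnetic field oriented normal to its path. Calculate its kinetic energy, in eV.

v = qBr/m = (1×1.60×10^-19)(0.0251)(8.05×10^-3) / (1.67×10^-27) = 1.94×10^4 m/s.
K = ½mv² = 0.5·(1.67×10^-27)·(1.94×10^4)² = 3.13×10^-19 J = 1.96 eV.

K ≈ 1.96 eV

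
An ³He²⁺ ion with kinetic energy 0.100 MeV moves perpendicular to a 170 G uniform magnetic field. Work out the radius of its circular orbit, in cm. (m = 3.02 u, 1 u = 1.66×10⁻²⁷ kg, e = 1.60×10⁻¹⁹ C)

r ≈ 233 cm

Convert the energy: K = 0.100 MeV = 1.60×10^-14 J.
v = √(2K/m) = √(2·1.60×10^-14/5.01×10^-27) = 2.53×10^6 m/s.
r = mv/(qB) = (5.01×10^-27)(2.53×10^6) / [(2×1.60×10^-19)(0.0170)] = 2.33 m.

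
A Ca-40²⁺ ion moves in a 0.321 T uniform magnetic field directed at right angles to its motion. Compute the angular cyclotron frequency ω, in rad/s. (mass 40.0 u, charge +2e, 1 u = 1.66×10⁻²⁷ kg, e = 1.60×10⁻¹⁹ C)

ω ≈ 1.55×10^6 rad/s

ω = qB/m = (2×1.60×10^-19)(0.321) / (6.64×10^-26) = 1.55×10^6 rad/s.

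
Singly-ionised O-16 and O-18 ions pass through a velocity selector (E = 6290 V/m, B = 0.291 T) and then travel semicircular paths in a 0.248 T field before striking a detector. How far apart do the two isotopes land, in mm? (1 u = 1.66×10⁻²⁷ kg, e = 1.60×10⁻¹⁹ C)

Δd ≈ 3.62 mm

Both emerge at v = E/B₁ = 2.16×10^4 m/s.
r = mv/(qB₂), so r₁ = 0.01447 m and r₂ = 0.01628 m, giving Δr = 1.81×10^-3 m.
After a semicircle each ion lands a diameter 2r from the entry slit, so the separation is 2Δr = 3.62×10^-3 m.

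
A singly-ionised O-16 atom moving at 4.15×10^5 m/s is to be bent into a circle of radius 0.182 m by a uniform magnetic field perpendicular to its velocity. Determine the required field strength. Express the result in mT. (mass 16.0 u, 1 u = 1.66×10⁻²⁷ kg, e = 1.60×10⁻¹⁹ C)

B ≈ 379 mT

qvB = mv²/r gives B = mv/(qr).
B = (2.66×10^-26)(4.15×10^5) / [(1×1.60×10^-19)(0.182)] = 0.379 T.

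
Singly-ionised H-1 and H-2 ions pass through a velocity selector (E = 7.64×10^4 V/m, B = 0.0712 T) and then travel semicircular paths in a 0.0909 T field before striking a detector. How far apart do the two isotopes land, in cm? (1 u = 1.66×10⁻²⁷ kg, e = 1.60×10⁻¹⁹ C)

Δd ≈ 24.5 cm

Both emerge at v = E/B₁ = 1.07×10^6 m/s.
r = mv/(qB₂), so r₁ = 0.122 m and r₂ = 0.245 m, giving Δr = 0.122 m.
After a semicircle each ion lands a diameter 2r from the entry slit, so the separation is 2Δr = 0.245 m.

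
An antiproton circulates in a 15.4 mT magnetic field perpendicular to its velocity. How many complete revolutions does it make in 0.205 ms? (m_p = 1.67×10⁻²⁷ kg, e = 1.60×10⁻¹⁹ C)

T = 2πm/(qB) = 2π(1.67×10^-27) / [(1×1.60×10^-19)(0.0154)] = 4.2585×10^-6 s.
N = t/T = 2.05×10^-4 / 4.2585×10^-6 ≈ 48.14, so 48 complete revolutions.

N = 48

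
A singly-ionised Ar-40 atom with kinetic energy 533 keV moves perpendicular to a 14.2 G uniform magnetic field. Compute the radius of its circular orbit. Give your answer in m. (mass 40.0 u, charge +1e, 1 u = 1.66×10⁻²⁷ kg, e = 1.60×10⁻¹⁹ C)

r ≈ 468 m

Convert the energy: K = 533 keV = 8.53×10^-14 J.
v = √(2K/m) = √(2·8.53×10^-14/6.64×10^-26) = 1.60×10^6 m/s.
r = mv/(qB) = (6.64×10^-26)(1.60×10^6) / [(1×1.60×10^-19)(1.42×10^-3)] = 468 m.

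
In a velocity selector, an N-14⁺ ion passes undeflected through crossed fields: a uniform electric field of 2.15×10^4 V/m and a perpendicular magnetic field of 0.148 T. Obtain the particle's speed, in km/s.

v ≈ 145 km/s

For zero net force, qE = qvB, so v = E/B.
v = (2.15×10^4) / (0.148) = 1.45×10^5 m/s.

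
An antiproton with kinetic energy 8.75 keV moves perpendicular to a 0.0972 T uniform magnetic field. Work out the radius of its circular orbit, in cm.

Convert the energy: K = 8.75 keV = 1.40×10^-15 J.
v = √(2K/m) = √(2·1.40×10^-15/1.67×10^-27) = 1.29×10^6 m/s.
r = mv/(qB) = (1.67×10^-27)(1.29×10^6) / [(1×1.60×10^-19)(0.0972)] = 0.139 m.

r ≈ 13.9 cm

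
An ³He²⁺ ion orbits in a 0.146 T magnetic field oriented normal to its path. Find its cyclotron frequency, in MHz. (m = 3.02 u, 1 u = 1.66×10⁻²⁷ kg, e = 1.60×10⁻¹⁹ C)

f = qB/(2πm) = (2×1.60×10^-19)(0.146) / [2π(5.01×10^-27)] = 1.48×10^6 Hz.

f ≈ 1.48 MHz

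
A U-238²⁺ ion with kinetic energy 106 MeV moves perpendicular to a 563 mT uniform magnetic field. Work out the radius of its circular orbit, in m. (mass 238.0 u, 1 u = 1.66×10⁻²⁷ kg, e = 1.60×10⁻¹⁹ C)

Convert the energy: K = 106 MeV = 1.70×10^-11 J.
v = √(2K/m) = √(2·1.70×10^-11/3.95×10^-25) = 9.27×10^6 m/s.
r = mv/(qB) = (3.95×10^-25)(9.27×10^6) / [(2×1.60×10^-19)(0.563)] = 20.3 m.

r ≈ 20.3 m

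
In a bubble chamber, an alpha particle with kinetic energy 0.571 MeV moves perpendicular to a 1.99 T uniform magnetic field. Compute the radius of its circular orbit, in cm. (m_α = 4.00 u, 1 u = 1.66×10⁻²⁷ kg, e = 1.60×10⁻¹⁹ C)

r ≈ 5.47 cm

Convert the energy: K = 0.571 MeV = 9.14×10^-14 J.
v = √(2K/m) = √(2·9.14×10^-14/6.64×10^-27) = 5.25×10^6 m/s.
r = mv/(qB) = (6.64×10^-27)(5.25×10^6) / [(2×1.60×10^-19)(1.99)] = 0.0547 m.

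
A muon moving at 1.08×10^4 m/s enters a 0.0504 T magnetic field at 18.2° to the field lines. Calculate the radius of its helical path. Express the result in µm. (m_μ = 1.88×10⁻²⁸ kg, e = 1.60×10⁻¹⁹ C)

Only the perpendicular component v⊥ = v sin18.2° = 3370 m/s is bent by the field.
r = m v⊥ /(qB) = (1.88×10^-28)(3370) / [(1×1.60×10^-19)(0.0504)] = 7.86×10^-5 m.

r ≈ 78.6 µm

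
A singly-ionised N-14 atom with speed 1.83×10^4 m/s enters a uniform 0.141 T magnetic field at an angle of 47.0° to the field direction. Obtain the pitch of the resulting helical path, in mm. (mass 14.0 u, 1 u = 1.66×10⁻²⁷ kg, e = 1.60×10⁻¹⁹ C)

pitch ≈ 80.8 mm

The velocity component along B is v∥ = v cos47.0° = 1.25×10^4 m/s.
The cyclotron period T = 2πm/(qB) = 6.47×10^-6 s is set by m, q, B alone.
Pitch = v∥·T = (1.25×10^4)(6.47×10^-6) = 0.0808 m.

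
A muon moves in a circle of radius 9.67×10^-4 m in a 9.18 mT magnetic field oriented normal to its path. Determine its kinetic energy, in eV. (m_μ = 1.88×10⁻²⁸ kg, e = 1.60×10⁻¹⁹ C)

K ≈ 0.0335 eV

v = qBr/m = (1×1.60×10^-19)(9.18×10^-3)(9.67×10^-4) / (1.88×10^-28) = 7550 m/s.
K = ½mv² = 0.5·(1.88×10^-28)·(7550)² = 5.37×10^-21 J = 0.0335 eV.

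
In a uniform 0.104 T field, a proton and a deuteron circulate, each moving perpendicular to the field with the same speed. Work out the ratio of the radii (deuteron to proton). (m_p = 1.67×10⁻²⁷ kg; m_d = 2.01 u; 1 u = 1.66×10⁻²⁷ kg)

ratio ≈ 2.00

r = mv/(qB) ⇒ at equal v, r ∝ m/q.
r_{deuteron}/r_{proton} = 2.00.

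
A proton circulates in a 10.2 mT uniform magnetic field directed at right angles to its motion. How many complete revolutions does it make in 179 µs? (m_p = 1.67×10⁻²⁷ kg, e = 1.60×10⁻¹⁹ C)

N = 27

T = 2πm/(qB) = 2π(1.67×10^-27) / [(1×1.60×10^-19)(0.0102)] = 6.4295×10^-6 s.
N = t/T = 1.79×10^-4 / 6.4295×10^-6 ≈ 27.84, so 27 complete revolutions.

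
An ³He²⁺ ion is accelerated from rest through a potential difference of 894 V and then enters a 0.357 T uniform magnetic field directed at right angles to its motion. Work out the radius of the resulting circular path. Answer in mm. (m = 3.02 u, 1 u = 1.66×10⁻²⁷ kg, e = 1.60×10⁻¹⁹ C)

r ≈ 14.8 mm

The kinetic energy gained is K = qV = (2×1.60×10^-19)(894) = 2.86×10^-16 J.
v = √(2K/m) = 3.38×10^5 m/s.
r = mv/(qB) = (5.01×10^-27)(3.38×10^5) / [(2×1.60×10^-19)(0.357)] = 0.0148 m.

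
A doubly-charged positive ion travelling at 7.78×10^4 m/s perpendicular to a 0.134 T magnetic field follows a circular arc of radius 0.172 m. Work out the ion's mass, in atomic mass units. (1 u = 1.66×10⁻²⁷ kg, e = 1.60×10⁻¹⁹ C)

qvB = mv²/r ⇒ m = qBr/v.
m = (2×1.60×10^-19)(0.134)(0.172) / (7.78×10^4) = 9.48×10^-26 kg = 57.1 u.

m ≈ 57.1 u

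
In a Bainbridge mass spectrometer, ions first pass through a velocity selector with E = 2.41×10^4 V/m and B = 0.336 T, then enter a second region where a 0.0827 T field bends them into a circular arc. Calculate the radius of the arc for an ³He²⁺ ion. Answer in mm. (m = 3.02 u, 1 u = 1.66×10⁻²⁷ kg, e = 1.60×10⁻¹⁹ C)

r ≈ 13.6 mm

The selector passes v = E/B = 2.41×10^4/0.336 = 7.17×10^4 m/s.
In the deflection region, r = mv/(qB₂) = (5.01×10^-27)(7.17×10^4) / [(2×1.60×10^-19)(0.0827)] = 0.0136 m.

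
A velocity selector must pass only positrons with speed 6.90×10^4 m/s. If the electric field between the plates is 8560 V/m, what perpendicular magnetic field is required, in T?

qE = qvB ⇒ B = E/v = (8560) / (6.90×10^4) = 0.124 T.

B ≈ 0.124 T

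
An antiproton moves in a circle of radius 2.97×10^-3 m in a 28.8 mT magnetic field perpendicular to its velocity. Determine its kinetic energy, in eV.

v = qBr/m = (1×1.60×10^-19)(0.0288)(2.97×10^-3) / (1.67×10^-27) = 8200 m/s.
K = ½mv² = 0.5·(1.67×10^-27)·(8200)² = 5.61×10^-20 J = 0.350 eV.

K ≈ 0.350 eV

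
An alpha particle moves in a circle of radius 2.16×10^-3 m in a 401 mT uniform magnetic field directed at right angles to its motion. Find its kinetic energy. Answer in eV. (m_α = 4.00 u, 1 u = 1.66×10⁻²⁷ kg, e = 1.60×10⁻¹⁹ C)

v = qBr/m = (2×1.60×10^-19)(0.401)(2.16×10^-3) / (6.64×10^-27) = 4.17×10^4 m/s.
K = ½mv² = 0.5·(6.64×10^-27)·(4.17×10^4)² = 5.78×10^-18 J = 36.2 eV.

K ≈ 36.2 eV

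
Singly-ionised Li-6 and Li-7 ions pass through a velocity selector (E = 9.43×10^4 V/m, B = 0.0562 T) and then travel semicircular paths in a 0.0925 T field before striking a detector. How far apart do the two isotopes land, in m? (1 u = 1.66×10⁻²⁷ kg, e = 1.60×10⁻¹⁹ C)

Both emerge at v = E/B₁ = 1.68×10^6 m/s.
r = mv/(qB₂), so r₁ = 1.129 m and r₂ = 1.317 m, giving Δr = 0.188 m.
After a semicircle each ion lands a diameter 2r from the entry slit, so the separation is 2Δr = 0.376 m.

Δd ≈ 0.376 m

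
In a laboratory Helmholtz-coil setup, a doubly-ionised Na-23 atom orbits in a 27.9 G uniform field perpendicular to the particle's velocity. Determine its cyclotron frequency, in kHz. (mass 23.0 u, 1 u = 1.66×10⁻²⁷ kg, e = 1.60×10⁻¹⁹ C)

f ≈ 3.72 kHz

f = qB/(2πm) = (2×1.60×10^-19)(2.79×10^-3) / [2π(3.82×10^-26)] = 3720 Hz.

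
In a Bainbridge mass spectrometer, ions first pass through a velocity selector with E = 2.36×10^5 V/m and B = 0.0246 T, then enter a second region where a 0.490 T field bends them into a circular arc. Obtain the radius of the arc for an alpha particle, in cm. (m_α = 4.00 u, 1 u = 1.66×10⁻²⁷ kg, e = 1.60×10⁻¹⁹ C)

The selector passes v = E/B = 2.36×10^5/0.0246 = 9.59×10^6 m/s.
In the deflection region, r = mv/(qB₂) = (6.64×10^-27)(9.59×10^6) / [(2×1.60×10^-19)(0.490)] = 0.406 m.

r ≈ 40.6 cm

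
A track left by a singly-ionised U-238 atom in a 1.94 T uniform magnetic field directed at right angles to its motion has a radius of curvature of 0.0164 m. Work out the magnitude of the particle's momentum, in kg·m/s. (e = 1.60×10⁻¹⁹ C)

p ≈ 5.09×10^-21 kg·m/s

Since qvB = mv²/r, the momentum p = mv = qBr.
p = (1×1.60×10^-19)(1.94)(0.0164) = 5.09×10^-21 kg·m/s.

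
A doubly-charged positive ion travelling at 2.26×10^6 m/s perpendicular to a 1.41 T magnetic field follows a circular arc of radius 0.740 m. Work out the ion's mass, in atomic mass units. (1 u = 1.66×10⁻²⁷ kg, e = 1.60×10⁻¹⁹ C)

m ≈ 89.0 u

qvB = mv²/r ⇒ m = qBr/v.
m = (2×1.60×10^-19)(1.41)(0.740) / (2.26×10^6) = 1.48×10^-25 kg = 89.0 u.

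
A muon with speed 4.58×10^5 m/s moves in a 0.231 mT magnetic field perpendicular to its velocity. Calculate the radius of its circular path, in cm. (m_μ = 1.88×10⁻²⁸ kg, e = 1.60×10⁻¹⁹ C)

The magnetic force provides the centripetal force: qvB = mv²/r, so r = mv/(qB).
r = (1.88×10^-28 kg)(4.58×10^5 m/s) / [(1×1.60×10^-19 C)(2.31×10^-4 T)] = 2.33 m.

r ≈ 233 cm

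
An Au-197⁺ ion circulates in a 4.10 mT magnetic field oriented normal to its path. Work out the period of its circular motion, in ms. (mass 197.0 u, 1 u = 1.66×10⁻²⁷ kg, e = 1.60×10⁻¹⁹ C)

The cyclotron period is independent of speed: T = 2πm/(qB).
T = 2π(3.27×10^-25) / [(1×1.60×10^-19)(4.10×10^-3)] = 3.13×10^-3 s.

T ≈ 3.13 ms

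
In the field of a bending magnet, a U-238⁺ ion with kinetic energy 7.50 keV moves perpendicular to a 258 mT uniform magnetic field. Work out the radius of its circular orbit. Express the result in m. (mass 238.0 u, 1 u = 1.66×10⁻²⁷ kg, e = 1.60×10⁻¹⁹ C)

r ≈ 0.746 m

Convert the energy: K = 7.50 keV = 1.20×10^-15 J.
v = √(2K/m) = √(2·1.20×10^-15/3.95×10^-25) = 7.79×10^4 m/s.
r = mv/(qB) = (3.95×10^-25)(7.79×10^4) / [(1×1.60×10^-19)(0.258)] = 0.746 m.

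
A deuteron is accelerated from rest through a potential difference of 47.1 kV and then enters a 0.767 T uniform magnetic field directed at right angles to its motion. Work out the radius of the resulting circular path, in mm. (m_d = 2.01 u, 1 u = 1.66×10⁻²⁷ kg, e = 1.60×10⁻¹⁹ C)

r ≈ 57.8 mm

The kinetic energy gained is K = qV = (1×1.60×10^-19)(4.71×10^4) = 7.54×10^-15 J.
v = √(2K/m) = 2.13×10^6 m/s.
r = mv/(qB) = (3.34×10^-27)(2.13×10^6) / [(1×1.60×10^-19)(0.767)] = 0.0578 m.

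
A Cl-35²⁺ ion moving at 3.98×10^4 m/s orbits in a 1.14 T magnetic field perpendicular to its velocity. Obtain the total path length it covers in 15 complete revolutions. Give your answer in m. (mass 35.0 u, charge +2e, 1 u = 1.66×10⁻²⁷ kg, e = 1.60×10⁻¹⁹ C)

L ≈ 0.597 m

r = mv/(qB) = 6.34×10^-3 m, so one revolution covers 2πr = 0.0398 m.
In 15 revolutions: L = 15·2πr = 0.597 m.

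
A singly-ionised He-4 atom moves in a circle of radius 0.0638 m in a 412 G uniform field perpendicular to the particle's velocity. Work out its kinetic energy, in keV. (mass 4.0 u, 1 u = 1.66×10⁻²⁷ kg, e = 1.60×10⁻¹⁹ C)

v = qBr/m = (1×1.60×10^-19)(0.0412)(0.0638) / (6.64×10^-27) = 6.33×10^4 m/s.
K = ½mv² = 0.5·(6.64×10^-27)·(6.33×10^4)² = 1.33×10^-17 J = 0.0832 keV.

K ≈ 0.0832 keV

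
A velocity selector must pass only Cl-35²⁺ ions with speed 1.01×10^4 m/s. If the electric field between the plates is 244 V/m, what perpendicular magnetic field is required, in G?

B ≈ 242 G

qE = qvB ⇒ B = E/v = (244) / (1.01×10^4) = 0.0242 T.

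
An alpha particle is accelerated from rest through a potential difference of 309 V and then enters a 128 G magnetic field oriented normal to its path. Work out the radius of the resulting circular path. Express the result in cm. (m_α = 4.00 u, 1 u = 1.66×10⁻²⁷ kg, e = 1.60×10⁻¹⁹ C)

r ≈ 28.0 cm

The kinetic energy gained is K = qV = (2×1.60×10^-19)(309) = 9.89×10^-17 J.
v = √(2K/m) = 1.73×10^5 m/s.
r = mv/(qB) = (6.64×10^-27)(1.73×10^5) / [(2×1.60×10^-19)(0.0128)] = 0.280 m.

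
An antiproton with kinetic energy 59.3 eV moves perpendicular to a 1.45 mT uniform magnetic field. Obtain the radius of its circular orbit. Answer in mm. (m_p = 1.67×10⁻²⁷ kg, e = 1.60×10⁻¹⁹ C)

Convert the energy: K = 59.3 eV = 9.49×10^-18 J.
v = √(2K/m) = √(2·9.49×10^-18/1.67×10^-27) = 1.07×10^5 m/s.
r = mv/(qB) = (1.67×10^-27)(1.07×10^5) / [(1×1.60×10^-19)(1.45×10^-3)] = 0.767 m.

r ≈ 767 mm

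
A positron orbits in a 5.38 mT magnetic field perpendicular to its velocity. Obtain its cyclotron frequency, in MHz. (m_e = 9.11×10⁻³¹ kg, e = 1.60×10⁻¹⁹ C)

f = qB/(2πm) = (1×1.60×10^-19)(5.38×10^-3) / [2π(9.11×10^-31)] = 1.50×10^8 Hz.

f ≈ 150 MHz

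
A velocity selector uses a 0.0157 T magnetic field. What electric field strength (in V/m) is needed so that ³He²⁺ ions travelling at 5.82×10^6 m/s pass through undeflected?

E ≈ 9.14×10^4 V/m

qE = qvB ⇒ E = vB = (5.82×10^6)(0.0157) = 9.14×10^4 V/m.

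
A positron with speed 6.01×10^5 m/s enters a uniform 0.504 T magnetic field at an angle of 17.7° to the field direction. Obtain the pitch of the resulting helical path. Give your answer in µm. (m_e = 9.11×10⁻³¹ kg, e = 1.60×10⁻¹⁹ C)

pitch ≈ 40.6 µm

The velocity component along B is v∥ = v cos17.7° = 5.73×10^5 m/s.
The cyclotron period T = 2πm/(qB) = 7.10×10^-11 s is set by m, q, B alone.
Pitch = v∥·T = (5.73×10^5)(7.10×10^-11) = 4.06×10^-5 m.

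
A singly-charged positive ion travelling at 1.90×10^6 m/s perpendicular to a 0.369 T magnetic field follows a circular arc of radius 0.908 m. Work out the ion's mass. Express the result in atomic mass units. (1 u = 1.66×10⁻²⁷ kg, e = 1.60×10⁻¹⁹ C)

qvB = mv²/r ⇒ m = qBr/v.
m = (1×1.60×10^-19)(0.369)(0.908) / (1.90×10^6) = 2.82×10^-26 kg = 17.0 u.

m ≈ 17.0 u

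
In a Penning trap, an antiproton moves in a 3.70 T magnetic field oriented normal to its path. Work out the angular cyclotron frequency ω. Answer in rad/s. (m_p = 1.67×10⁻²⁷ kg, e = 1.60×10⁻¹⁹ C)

ω = qB/m = (1×1.60×10^-19)(3.70) / (1.67×10^-27) = 3.54×10^8 rad/s.

ω ≈ 3.54×10^8 rad/s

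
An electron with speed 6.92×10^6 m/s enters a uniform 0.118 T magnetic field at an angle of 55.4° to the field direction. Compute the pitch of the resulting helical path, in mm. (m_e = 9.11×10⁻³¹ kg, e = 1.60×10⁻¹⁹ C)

The velocity component along B is v∥ = v cos55.4° = 3.93×10^6 m/s.
The cyclotron period T = 2πm/(qB) = 3.03×10^-10 s is set by m, q, B alone.
Pitch = v∥·T = (3.93×10^6)(3.03×10^-10) = 1.19×10^-3 m.

pitch ≈ 1.19 mm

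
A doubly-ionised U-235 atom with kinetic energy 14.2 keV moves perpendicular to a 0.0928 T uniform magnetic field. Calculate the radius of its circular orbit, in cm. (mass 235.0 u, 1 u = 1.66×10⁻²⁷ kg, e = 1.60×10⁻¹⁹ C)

Convert the energy: K = 14.2 keV = 2.27×10^-15 J.
v = √(2K/m) = √(2·2.27×10^-15/3.90×10^-25) = 1.08×10^5 m/s.
r = mv/(qB) = (3.90×10^-25)(1.08×10^5) / [(2×1.60×10^-19)(0.0928)] = 1.42 m.

r ≈ 142 cm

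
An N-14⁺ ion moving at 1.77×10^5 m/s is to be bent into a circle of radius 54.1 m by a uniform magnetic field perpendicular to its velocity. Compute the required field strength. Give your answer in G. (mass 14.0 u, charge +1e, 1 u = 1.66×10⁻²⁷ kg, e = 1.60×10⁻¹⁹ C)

B ≈ 4.75 G

qvB = mv²/r gives B = mv/(qr).
B = (2.32×10^-26)(1.77×10^5) / [(1×1.60×10^-19)(54.1)] = 4.75×10^-4 T.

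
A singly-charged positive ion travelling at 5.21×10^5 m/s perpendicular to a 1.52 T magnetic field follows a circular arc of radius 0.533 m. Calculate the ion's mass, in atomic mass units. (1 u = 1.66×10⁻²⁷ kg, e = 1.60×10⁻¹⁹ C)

m ≈ 150 u

qvB = mv²/r ⇒ m = qBr/v.
m = (1×1.60×10^-19)(1.52)(0.533) / (5.21×10^5) = 2.49×10^-25 kg = 150 u.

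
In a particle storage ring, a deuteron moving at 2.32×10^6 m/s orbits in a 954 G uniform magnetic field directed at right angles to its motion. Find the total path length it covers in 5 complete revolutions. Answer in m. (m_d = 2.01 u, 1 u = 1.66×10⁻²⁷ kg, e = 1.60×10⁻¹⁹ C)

r = mv/(qB) = 0.507 m, so one revolution covers 2πr = 3.19 m.
In 5 revolutions: L = 5·2πr = 15.9 m.

L ≈ 15.9 m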